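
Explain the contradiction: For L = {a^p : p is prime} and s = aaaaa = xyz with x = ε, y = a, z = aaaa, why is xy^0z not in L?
xy⁰z = aaaa ∉ L

Pumping with i = 0 replaces y = a by y⁰ = ε:
- Original: s = xyz = aaaaa; aaaaa has length 5, which is prime, so it is in L
- Pumped: xy⁰z = ε · ε · aaaa = aaaa
- aaaa has length 4 = 2 × 2, which is not prime, so it is not in L

The pumping lemma would require xy⁰z ∈ L, so this decomposition yields a contradiction.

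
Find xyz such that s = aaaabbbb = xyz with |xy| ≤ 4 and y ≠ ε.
x = '', y = 'a', z = 'aaabbbb'

For s = aaaabbbb and p = 4, one valid decomposition is:
- x = '' (length 0)
- y = 'a' (length 1)
- z = 'aaabbbb' (length 7)

Verification:
- xyz = '' + 'a' + 'aaabbbb' = aaaabbbb ✓
- |xy| = 1 ≤ 4 ✓
- |y| = 1 > 0 ✓

All pumping lemma constraints are satisfied.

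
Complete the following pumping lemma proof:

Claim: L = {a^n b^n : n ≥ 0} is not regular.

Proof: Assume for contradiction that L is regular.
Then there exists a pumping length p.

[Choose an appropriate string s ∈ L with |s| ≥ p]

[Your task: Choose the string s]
s = a^p b^p

This string is in L (has equal a's and b's) and has length 2p ≥ p.
Any decomposition xyz with |xy| ≤ p means y consists only of a's,
so pumping will unbalance the counts.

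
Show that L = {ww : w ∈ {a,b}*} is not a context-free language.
Assume for contradiction that L is context-free, and let p ≥ 1 be the pumping length given by the pumping lemma for CFLs.
Choose s = a^p b^p a^p b^p. Then s ∈ L (take w = a^p b^p) and |s| = 4p ≥ p.
By the CFL pumping lemma, s = uvxyz for some u, v, x, y, z with |vxy| ≤ p, |vy| ≥ 1, and uv^i xy^i z ∈ L for every i ≥ 0.

Write s as four blocks A₁ B₁ A₂ B₂ with A₁ = A₂ = a^p and B₁ = B₂ = b^p. Since |vxy| ≤ p, the window vxy lies inside at most two adjacent blocks. Take i = 0 and let t = uxz, so |t| = 4p − |vy| with 1 ≤ |vy| ≤ p. If |t| is odd, t ∉ L immediately, so assume |vy| is even (hence |vy| ≥ 2) and |t|/2 = 2p − |vy|/2, which satisfies p ≤ |t|/2 ≤ 2p − 1.

Case 1 (vxy inside A₁B₁): t = a^(p−j) b^(p−l) a^p b^p with j + l = |vy|. The second half of t has length < 2p, so it is a suffix of the trailing a^p b^p and ends in b; the first half is a^(p−j) b^(p−l) a^((j+l)/2), which ends in a because (j+l)/2 ≥ 1. The halves differ, so t ∉ L.

Case 2 (vxy inside B₁A₂, straddling the middle): t = a^p b^(p−j) a^(p−l) b^p with j + l = |vy|. If t = ww, then w is a prefix of t of length ≥ p, so w begins with a^p; and w is a suffix of t of length ≥ p, so w ends with b^p. That forces |w| ≥ 2p, contradicting |w| = |t|/2 ≤ 2p − 1. So t ∉ L.

Case 3 (vxy inside A₂B₂): t = a^p b^p a^(p−j) b^(p−l) with j + l = |vy|. The first half of t is a prefix of a^p b^p, so it begins with a; the second half is b^((j+l)/2) a^(p−j) b^(p−l), which begins with b. The halves differ, so t ∉ L.

In every case uv⁰xy⁰z = uxz ∉ L.

This contradicts the CFL pumping lemma, which requires uv^i xy^i z ∈ L for all i ≥ 0.
Hence L = {ww : w ∈ {a,b}*} is not context-free. ∎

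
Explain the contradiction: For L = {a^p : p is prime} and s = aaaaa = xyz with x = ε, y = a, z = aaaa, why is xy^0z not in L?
xy⁰z = aaaa ∉ L

Pumping with i = 0 replaces y = a by y⁰ = ε:
- Original: s = xyz = aaaaa; aaaaa has length 5, which is prime, so it is in L
- Pumped: xy⁰z = ε · ε · aaaa = aaaa
- aaaa has length 4 = 2 × 2, which is not prime, so it is not in L

The pumping lemma would require xy⁰z ∈ L, so this decomposition yields a contradiction.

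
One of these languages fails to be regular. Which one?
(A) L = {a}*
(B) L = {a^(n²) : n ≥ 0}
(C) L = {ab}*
(B) {a^(n²) : n ≥ 0}

(B) L = {a^(n²) : n ≥ 0} is NOT regular.

The pumping lemma can be used to prove this:
After pumping, length is no longer a perfect square

The other languages are regular because they can be recognized by finite automata.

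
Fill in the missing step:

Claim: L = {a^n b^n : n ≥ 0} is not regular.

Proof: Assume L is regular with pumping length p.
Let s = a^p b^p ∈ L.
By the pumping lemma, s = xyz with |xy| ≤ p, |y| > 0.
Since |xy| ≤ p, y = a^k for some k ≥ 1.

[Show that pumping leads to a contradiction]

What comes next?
Consider xy²z = a^(p+k) b^p.

Since k ≥ 1, we have p + k > p.
So xy²z has more a's than b's: (p+k) a's vs p b's.
This means xy²z ∉ L because a^n b^n requires equal counts.

This contradicts the pumping lemma which states xy²z ∈ L.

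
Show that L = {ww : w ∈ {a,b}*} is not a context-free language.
Assume for contradiction that L is context-free, and let p ≥ 1 be the pumping length given by the pumping lemma for CFLs.
Choose s = a^p b^p a^p b^p. Then s ∈ L (take w = a^p b^p) and |s| = 4p ≥ p.
By the CFL pumping lemma, s = uvxyz for some u, v, x, y, z with |vxy| ≤ p, |vy| ≥ 1, and uv^i xy^i z ∈ L for every i ≥ 0.

Write s as four blocks A₁ B₁ A₂ B₂ with A₁ = A₂ = a^p and B₁ = B₂ = b^p. Since |vxy| ≤ p, the window vxy lies inside at most two adjacent blocks. Take i = 0 and let t = uxz, so |t| = 4p − |vy| with 1 ≤ |vy| ≤ p. If |t| is odd, t ∉ L immediately, so assume |vy| is even (hence |vy| ≥ 2) and |t|/2 = 2p − |vy|/2, which satisfies p ≤ |t|/2 ≤ 2p − 1.

Case 1 (vxy inside A₁B₁): t = a^(p−j) b^(p−l) a^p b^p with j + l = |vy|. The second half of t has length < 2p, so it is a suffix of the trailing a^p b^p and ends in b; the first half is a^(p−j) b^(p−l) a^((j+l)/2), which ends in a because (j+l)/2 ≥ 1. The halves differ, so t ∉ L.

Case 2 (vxy inside B₁A₂, straddling the middle): t = a^p b^(p−j) a^(p−l) b^p with j + l = |vy|. If t = ww, then w is a prefix of t of length ≥ p, so w begins with a^p; and w is a suffix of t of length ≥ p, so w ends with b^p. That forces |w| ≥ 2p, contradicting |w| = |t|/2 ≤ 2p − 1. So t ∉ L.

Case 3 (vxy inside A₂B₂): t = a^p b^p a^(p−j) b^(p−l) with j + l = |vy|. The first half of t is a prefix of a^p b^p, so it begins with a; the second half is b^((j+l)/2) a^(p−j) b^(p−l), which begins with b. The halves differ, so t ∉ L.

In every case uv⁰xy⁰z = uxz ∉ L.

This contradicts the CFL pumping lemma, which requires uv^i xy^i z ∈ L for all i ≥ 0.
Hence L = {ww : w ∈ {a,b}*} is not context-free. ∎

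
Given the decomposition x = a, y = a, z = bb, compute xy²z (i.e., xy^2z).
aaabb

Given x = 'a', y = 'a', z = 'bb' and i = 2:

xy^2z = x + y·y·...·y (2 times) + z
       = 'a' + 'a'^2 + 'bb'
       = 'a' + 'aa' + 'bb'
       = 'aaabb'

The pumped string is 'aaabb' with length 5.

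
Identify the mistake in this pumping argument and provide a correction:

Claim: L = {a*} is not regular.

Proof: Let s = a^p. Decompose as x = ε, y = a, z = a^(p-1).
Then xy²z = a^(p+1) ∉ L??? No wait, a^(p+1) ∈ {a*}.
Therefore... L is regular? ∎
Error: The proof attempts to show a*  is not regular, but a* IS regular!

Correction: a* is a regular language (recognized by a simple DFA with one accepting state and self-loop on 'a'). The pumping lemma can only prove non-regularity, not regularity. For regular languages, pumping always works.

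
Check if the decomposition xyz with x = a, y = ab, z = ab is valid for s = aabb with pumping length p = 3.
Violated: xyz = s

The decomposition x = a, y = ab, z = ab for s = aabb with p = 3
violates the constraint: xyz = s

xyz = 'a' + 'ab' + 'ab' = 'aabab' ≠ 'aabb' = s. The decomposition doesn't reconstruct s.

Pumping lemma constraints:
1. xyz = s (decomposition is valid)
2. |xy| ≤ p
3. |y| > 0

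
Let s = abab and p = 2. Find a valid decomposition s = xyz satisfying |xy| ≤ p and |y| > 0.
x = '', y = 'ab', z = 'ab'

For s = abab and p = 2, one valid decomposition is:
- x = '' (length 0)
- y = 'ab' (length 2)
- z = 'ab' (length 2)

Verification:
- xyz = '' + 'ab' + 'ab' = abab ✓
- |xy| = 2 ≤ 2 ✓
- |y| = 2 > 0 ✓

All pumping lemma constraints are satisfied.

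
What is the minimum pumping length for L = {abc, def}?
p = 4

For a finite language L, the pumping lemma holds vacuously if p > max|s| for s ∈ L.

The longest string in L = {abc, def} has length 3.
If p = 4, then no string s ∈ L has |s| ≥ p, so the condition is vacuously true.

The minimum pumping length is p = 4.

Why no smaller p works: for any p ≤ 3, the longest string s ∈ L has |s| = 3 ≥ p, so it would
have to be pumpable; but pumping up (i = 2, 3, ...) produces ever longer strings, which cannot all lie in the
finite language L. So the pumping property fails for every p ≤ 3.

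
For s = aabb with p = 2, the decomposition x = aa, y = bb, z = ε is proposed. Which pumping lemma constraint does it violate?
Violated: |xy| ≤ p

The decomposition x = aa, y = bb, z = ε for s = aabb with p = 2
violates the constraint: |xy| ≤ p

|xy| = |aabb| = 4 > 2 = p. The decomposition puts too many characters in xy.

Pumping lemma constraints:
1. xyz = s (decomposition is valid)
2. |xy| ≤ p
3. |y| > 0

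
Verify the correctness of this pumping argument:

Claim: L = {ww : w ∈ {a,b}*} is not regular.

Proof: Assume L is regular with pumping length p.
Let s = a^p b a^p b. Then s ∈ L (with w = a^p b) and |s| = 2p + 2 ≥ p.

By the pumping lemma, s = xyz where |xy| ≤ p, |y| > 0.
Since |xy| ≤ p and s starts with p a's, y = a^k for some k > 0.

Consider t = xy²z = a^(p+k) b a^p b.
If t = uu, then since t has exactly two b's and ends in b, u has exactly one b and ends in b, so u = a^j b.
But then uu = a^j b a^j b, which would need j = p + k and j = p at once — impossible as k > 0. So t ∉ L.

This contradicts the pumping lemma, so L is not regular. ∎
The proof is correct.

This proof is valid because:
1. s = a^p b a^p b is in L and is chosen in terms of p, so |s| ≥ p holds for every p
2. The decomposition analysis is correct: |xy| ≤ p forces y to lie inside the leading a's
3. The contradiction is valid: the argument shows a^(p+k) b a^p b cannot be split into two equal halves
4. The conclusion follows logically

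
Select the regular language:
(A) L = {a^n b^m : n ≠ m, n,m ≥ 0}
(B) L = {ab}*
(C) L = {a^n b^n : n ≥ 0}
(B) {ab}*

(B) L = {ab}* is regular.

This can be recognized by a finite automaton (DFA/NFA).
Regular expressions like {ab}* define regular languages.

The other choices are not regular:
- {a^n b^m : n ≠ m, n,m ≥ 0}: After pumping a's, we can make n = m
- {a^n b^n : n ≥ 0}: After pumping, the number of a's and b's become unequal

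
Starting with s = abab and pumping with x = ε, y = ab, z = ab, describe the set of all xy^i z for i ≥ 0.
{xy^i z : i ≥ 0} = {(ab)^(i+1) : i ≥ 0} = {ab, abab, ababab, ...}

With x = ε, y = ab, z = ab: Pumping 'ab' gives strings of alternating a's and b's.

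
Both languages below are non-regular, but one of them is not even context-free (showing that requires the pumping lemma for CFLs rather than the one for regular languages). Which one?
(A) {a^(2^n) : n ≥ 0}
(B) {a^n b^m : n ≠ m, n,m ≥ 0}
(A) {a^(2^n) : n ≥ 0}

(A) {a^(2^n) : n ≥ 0} requires the CFL pumping lemma.

- {a^n b^m : n ≠ m, n,m ≥ 0} is context-free (but not regular)
  • Can be shown non-regular with the regular pumping lemma
  • After pumping a's, we can make n = m

- {a^(2^n) : n ≥ 0} is NOT context-free
  • Requires the CFL pumping lemma to prove
  • Gaps between powers of 2 grow exponentially

The CFL pumping lemma is "stronger" in that it can prove non-membership
in the larger class of context-free languages.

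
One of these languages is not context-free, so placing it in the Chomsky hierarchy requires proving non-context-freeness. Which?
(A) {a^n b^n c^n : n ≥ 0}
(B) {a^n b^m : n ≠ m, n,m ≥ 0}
(A) {a^n b^n c^n : n ≥ 0}

(A) {a^n b^n c^n : n ≥ 0} requires the CFL pumping lemma.

- {a^n b^m : n ≠ m, n,m ≥ 0} is context-free (but not regular)
  • Can be shown non-regular with the regular pumping lemma
  • After pumping a's, we can make n = m

- {a^n b^n c^n : n ≥ 0} is NOT context-free
  • Requires the CFL pumping lemma to prove
  • Cannot maintain three equal counts simultaneously

The CFL pumping lemma is "stronger" in that it can prove non-membership
in the larger class of context-free languages.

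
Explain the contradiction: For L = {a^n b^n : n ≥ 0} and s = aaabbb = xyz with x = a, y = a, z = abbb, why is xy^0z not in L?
xy⁰z = aabbb ∉ L

Pumping with i = 0 replaces y = a by y⁰ = ε:
- Original: s = xyz = aaabbb; aaabbb = a^3 b^3 has equal counts (3 = 3), so it is in L
- Pumped: xy⁰z = a · ε · abbb = aabbb
- aabbb has 2 a's and 3 b's; 2 ≠ 3, so it is not in L

The pumping lemma would require xy⁰z ∈ L, so this decomposition yields a contradiction.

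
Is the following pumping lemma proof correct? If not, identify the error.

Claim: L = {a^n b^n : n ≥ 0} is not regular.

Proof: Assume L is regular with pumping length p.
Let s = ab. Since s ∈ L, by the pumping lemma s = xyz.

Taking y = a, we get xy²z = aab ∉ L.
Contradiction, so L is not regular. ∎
The proof is INCORRECT.

Error: The string s = ab may be shorter than p.
The pumping lemma only applies to strings with |s| ≥ p, and p is not under our control.
We must choose s in terms of p, e.g. s = a^p b^p, to ensure |s| ≥ p.
(The proof also fixes one particular y; a valid argument must handle every decomposition with |xy| ≤ p and |y| ≥ 1 — for s = a^p b^p this forces y = a^k, and then xy²z = a^(p+k) b^p ∉ L.)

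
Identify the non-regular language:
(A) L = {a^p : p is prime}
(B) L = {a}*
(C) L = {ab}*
(A) {a^p : p is prime}

(A) L = {a^p : p is prime} is NOT regular.

The pumping lemma can be used to prove this:
After pumping, the length becomes composite

The other languages are regular because they can be recognized by finite automata.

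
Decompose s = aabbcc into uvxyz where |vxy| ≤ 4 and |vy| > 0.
u='a', v='a', x='bb', y='c', z='c'

For s = aabbcc with pumping length p = 4:

One valid decomposition:
- u = 'a'
- v = 'a'
- x = 'bb'
- y = 'c'
- z = 'c'

Verification:
- uvxyz = 'a' + 'a' + 'bb' + 'c' + 'c' = aabbcc ✓
- |vxy| = |'abbc'| = 4 ≤ 4 ✓
- |vy| = |'ac'| = 2 > 0 ✓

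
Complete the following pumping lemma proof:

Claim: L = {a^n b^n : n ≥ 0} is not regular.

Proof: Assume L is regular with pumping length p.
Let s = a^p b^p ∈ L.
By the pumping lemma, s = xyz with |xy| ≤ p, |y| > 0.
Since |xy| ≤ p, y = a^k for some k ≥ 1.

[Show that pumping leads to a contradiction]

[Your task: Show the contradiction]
Consider xy²z = a^(p+k) b^p.

Since k ≥ 1, we have p + k > p.
So xy²z has more a's than b's: (p+k) a's vs p b's.
This means xy²z ∉ L because a^n b^n requires equal counts.

This contradicts the pumping lemma which states xy²z ∈ L.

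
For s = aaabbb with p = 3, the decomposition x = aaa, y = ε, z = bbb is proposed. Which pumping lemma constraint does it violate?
Violated: |y| > 0

The decomposition x = aaa, y = ε, z = bbb for s = aaabbb with p = 3
violates the constraint: |y| > 0

|y| = 0, but the pumping lemma requires |y| > 0 (y must be non-empty).

Pumping lemma constraints:
1. xyz = s (decomposition is valid)
2. |xy| ≤ p
3. |y| > 0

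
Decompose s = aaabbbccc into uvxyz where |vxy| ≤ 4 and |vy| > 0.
u='aa', v='a', x='bb', y='b', z='ccc'

For s = aaabbbccc with pumping length p = 4:

One valid decomposition:
- u = 'aa'
- v = 'a'
- x = 'bb'
- y = 'b'
- z = 'ccc'

Verification:
- uvxyz = 'aa' + 'a' + 'bb' + 'b' + 'ccc' = aaabbbccc ✓
- |vxy| = |'abbb'| = 4 ≤ 4 ✓
- |vy| = |'ab'| = 2 > 0 ✓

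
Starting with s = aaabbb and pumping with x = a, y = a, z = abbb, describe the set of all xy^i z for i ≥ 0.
{xy^i z : i ≥ 0} = {a^(2+i) b^3 : i ≥ 0} = {aabbb, aaabbb, aaaabbb, ...}

With x = a, y = a, z = abbb: Starting with aaabbb and pumping the second 'a', we get strings with 2+i a's followed by 3 b's for i = 0, 1, 2, ...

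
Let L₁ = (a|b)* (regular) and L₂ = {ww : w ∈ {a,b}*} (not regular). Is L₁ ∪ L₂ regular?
Yes — L₁ ∪ L₂ is regular.

{ww} ⊆ (a|b)*, so L₁ ∪ L₂ = (a|b)*, which is regular.

Note that the bare facts "L₁ regular, L₂ non-regular" do not settle the question by themselves: the closure of regular languages under ∪, ∩, complement and difference applies only when BOTH operands are regular. With a non-regular operand the result can come out regular or non-regular depending on the specific languages, so one has to work out L₁ ∪ L₂ for this particular pair, as above.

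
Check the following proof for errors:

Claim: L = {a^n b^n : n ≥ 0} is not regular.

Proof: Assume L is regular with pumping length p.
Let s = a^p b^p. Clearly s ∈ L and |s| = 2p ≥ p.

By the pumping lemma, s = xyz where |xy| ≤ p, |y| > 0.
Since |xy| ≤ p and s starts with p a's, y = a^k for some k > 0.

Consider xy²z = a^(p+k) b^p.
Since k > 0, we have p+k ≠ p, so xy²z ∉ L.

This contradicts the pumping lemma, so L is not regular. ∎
The proof is correct.

This proof is valid because:
1. The string s = a^p b^p is correctly in L
2. The decomposition analysis is correct: y must consist only of a's
3. The contradiction is valid: pumping increases a's but not b's
4. The conclusion follows logically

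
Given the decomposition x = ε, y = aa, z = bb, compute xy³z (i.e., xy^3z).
aaaaaabb

Given x = '', y = 'aa', z = 'bb' and i = 3:

xy^3z = x + y·y·...·y (3 times) + z
       = '' + 'aa'^3 + 'bb'
       = '' + 'aaaaaa' + 'bb'
       = 'aaaaaabb'

The pumped string is 'aaaaaabb' with length 8.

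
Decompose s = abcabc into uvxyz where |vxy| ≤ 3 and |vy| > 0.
u='ab', v='c', x='a', y='b', z='c'

For s = abcabc with pumping length p = 3:

One valid decomposition:
- u = 'ab'
- v = 'c'
- x = 'a'
- y = 'b'
- z = 'c'

Verification:
- uvxyz = 'ab' + 'c' + 'a' + 'b' + 'c' = abcabc ✓
- |vxy| = |'cab'| = 3 ≤ 3 ✓
- |vy| = |'cb'| = 2 > 0 ✓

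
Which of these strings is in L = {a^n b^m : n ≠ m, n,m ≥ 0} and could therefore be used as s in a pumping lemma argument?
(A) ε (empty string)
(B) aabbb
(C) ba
(B) aabbb

The pumping lemma is applied to a string s that lies in L, so first check membership of each option:
- (A) ε = a^0 b^0 has n = m = 0, so it is not in L ✗
- (B) aabbb = a^2 b^3 with 2 ≠ 3, so it is in L ✓
- (C) ba has an a after a b, so it is not of the form a^n b^m and is not in L ✗

Only (B) aabbb is in L, so it is the only candidate that could play the role of s.
(In a complete proof one picks s in terms of the pumping length p so that |s| ≥ p is guaranteed; a fixed string like aabbb illustrates the shape of such an s.)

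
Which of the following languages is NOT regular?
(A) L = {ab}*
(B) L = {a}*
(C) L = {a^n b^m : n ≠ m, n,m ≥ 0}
(C) {a^n b^m : n ≠ m, n,m ≥ 0}

(C) L = {a^n b^m : n ≠ m, n,m ≥ 0} is NOT regular.

The pumping lemma can be used to prove this:
After pumping a's, we can make n = m

The other languages are regular because they can be recognized by finite automata.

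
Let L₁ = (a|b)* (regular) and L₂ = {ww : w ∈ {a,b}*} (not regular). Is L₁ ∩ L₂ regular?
No — L₁ ∩ L₂ is not regular.

(a|b)* is all strings over {a,b}, so L₁ ∩ L₂ = {ww : w ∈ {a,b}*} = L₂ itself, which is not regular (pump s = a^p b a^p b).

Note that the bare facts "L₁ regular, L₂ non-regular" do not settle the question by themselves: the closure of regular languages under ∪, ∩, complement and difference applies only when BOTH operands are regular. With a non-regular operand the result can come out regular or non-regular depending on the specific languages, so one has to work out L₁ ∩ L₂ for this particular pair, as above.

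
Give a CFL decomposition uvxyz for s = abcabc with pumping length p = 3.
u='ab', v='c', x='a', y='b', z='c'

For s = abcabc with pumping length p = 3:

One valid decomposition:
- u = 'ab'
- v = 'c'
- x = 'a'
- y = 'b'
- z = 'c'

Verification:
- uvxyz = 'ab' + 'c' + 'a' + 'b' + 'c' = abcabc ✓
- |vxy| = |'cab'| = 3 ≤ 3 ✓
- |vy| = |'cb'| = 2 > 0 ✓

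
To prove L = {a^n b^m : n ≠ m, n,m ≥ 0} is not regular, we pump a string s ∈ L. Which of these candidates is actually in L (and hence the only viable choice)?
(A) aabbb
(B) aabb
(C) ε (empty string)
(A) aabbb

The pumping lemma is applied to a string s that lies in L, so first check membership of each option:
- (A) aabbb = a^2 b^3 with 2 ≠ 3, so it is in L ✓
- (B) aabb = a^2 b^2 has n = m = 2, so it is not in L ✗
- (C) ε = a^0 b^0 has n = m = 0, so it is not in L ✗

Only (A) aabbb is in L, so it is the only candidate that could play the role of s.
(In a complete proof one picks s in terms of the pumping length p so that |s| ≥ p is guaranteed; a fixed string like aabbb illustrates the shape of such an s.)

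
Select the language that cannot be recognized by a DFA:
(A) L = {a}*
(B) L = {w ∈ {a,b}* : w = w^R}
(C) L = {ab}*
(B) {w ∈ {a,b}* : w = w^R}

(B) L = {w ∈ {a,b}* : w = w^R} is NOT regular.

The pumping lemma can be used to prove this:
After pumping, the string is no longer symmetric

The other languages are regular because they can be recognized by finite automata.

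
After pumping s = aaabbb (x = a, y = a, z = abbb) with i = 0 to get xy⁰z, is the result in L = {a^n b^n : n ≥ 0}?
No

xy⁰z = a · ε · abbb = aabbb.
aabbb has 2 a's and 3 b's; 2 ≠ 3, so it is not in L.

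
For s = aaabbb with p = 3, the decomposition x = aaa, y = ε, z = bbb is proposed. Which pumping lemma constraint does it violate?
Violated: |y| > 0

The decomposition x = aaa, y = ε, z = bbb for s = aaabbb with p = 3
violates the constraint: |y| > 0

|y| = 0, but the pumping lemma requires |y| > 0 (y must be non-empty).

Pumping lemma constraints:
1. xyz = s (decomposition is valid)
2. |xy| ≤ p
3. |y| > 0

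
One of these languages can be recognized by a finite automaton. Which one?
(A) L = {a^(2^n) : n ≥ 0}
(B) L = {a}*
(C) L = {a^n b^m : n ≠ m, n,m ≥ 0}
(B) {a}*

(B) L = {a}* is regular.

This can be recognized by a finite automaton (DFA/NFA).
Regular expressions like {a}* define regular languages.

The other choices are not regular:
- {a^n b^m : n ≠ m, n,m ≥ 0}: After pumping a's, we can make n = m
- {a^(2^n) : n ≥ 0}: After pumping, length is no longer a power of 2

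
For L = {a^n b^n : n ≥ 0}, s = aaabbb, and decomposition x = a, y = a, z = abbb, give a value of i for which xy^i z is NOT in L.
i = 0

xy⁰z = a · ε · abbb = aabbb; aabbb has 2 a's and 3 b's; 2 ≠ 3, so it is not in L.
(Other choices also work, e.g. i = 2, 3; only i = 1 is guaranteed to stay in L since xy¹z = s.)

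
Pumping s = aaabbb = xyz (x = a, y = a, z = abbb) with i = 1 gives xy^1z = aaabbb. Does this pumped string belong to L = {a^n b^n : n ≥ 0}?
Yes

xy¹z = a · a · abbb = aaabbb.
aaabbb = a^3 b^3 has equal counts (3 = 3), so it is in L.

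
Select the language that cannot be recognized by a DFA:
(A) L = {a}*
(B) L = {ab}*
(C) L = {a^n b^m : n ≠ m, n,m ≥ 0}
(C) {a^n b^m : n ≠ m, n,m ≥ 0}

(C) L = {a^n b^m : n ≠ m, n,m ≥ 0} is NOT regular.

The pumping lemma can be used to prove this:
After pumping a's, we can make n = m

The other languages are regular because they can be recognized by finite automata.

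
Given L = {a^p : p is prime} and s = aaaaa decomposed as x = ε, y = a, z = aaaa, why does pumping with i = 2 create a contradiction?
xy²z = aaaaaa ∉ L

Pumping with i = 2 replaces y = a by y² = aa:
- Original: s = xyz = aaaaa; aaaaa has length 5, which is prime, so it is in L
- Pumped: xy²z = ε · aa · aaaa = aaaaaa
- aaaaaa has length 6 = 2 × 3, which is not prime, so it is not in L

The pumping lemma would require xy²z ∈ L, so this decomposition yields a contradiction.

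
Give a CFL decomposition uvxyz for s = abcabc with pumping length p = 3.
u='ab', v='c', x='a', y='b', z='c'

For s = abcabc with pumping length p = 3:

One valid decomposition:
- u = 'ab'
- v = 'c'
- x = 'a'
- y = 'b'
- z = 'c'

Verification:
- uvxyz = 'ab' + 'c' + 'a' + 'b' + 'c' = abcabc ✓
- |vxy| = |'cab'| = 3 ≤ 3 ✓
- |vy| = |'cb'| = 2 > 0 ✓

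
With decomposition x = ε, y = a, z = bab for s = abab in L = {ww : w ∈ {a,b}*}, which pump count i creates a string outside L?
i = 2

xy²z = ε · aa · bab = aabab; aabab has odd length 5, so it cannot be written as ww and is not in L.
(Other choices also work, e.g. i = 0, 3; only i = 1 is guaranteed to stay in L since xy¹z = s.)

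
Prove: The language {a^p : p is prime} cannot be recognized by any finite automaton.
Assume for contradiction that L is regular, and let p ≥ 1 be the pumping length given by the pumping lemma.
Choose a prime q with q ≥ p (one exists because there are infinitely many primes) and let s = a^q. Then s ∈ L and |s| = q ≥ p.
By the pumping lemma, s = xyz for some x, y, z with |xy| ≤ p, |y| ≥ 1, and xy^i z ∈ L for every i ≥ 0.
Here y = a^k for some k with 1 ≤ k ≤ p, and xy^i z = a^(q + (i − 1)k) for every i ≥ 0.

Take i = q + 1: |xy^(q+1) z| = q + qk = q(k + 1).
Both factors satisfy q ≥ 2 and k + 1 ≥ 2, so q(k + 1) is composite, and xy^(q+1) z ∉ L.

This contradicts the pumping lemma, which requires xy^i z ∈ L for all i ≥ 0.
Hence L = {a^p : p is prime} is not regular. ∎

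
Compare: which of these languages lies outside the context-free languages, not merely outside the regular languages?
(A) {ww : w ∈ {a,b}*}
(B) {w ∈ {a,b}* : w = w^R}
(A) {ww : w ∈ {a,b}*}

(A) {ww : w ∈ {a,b}*} requires the CFL pumping lemma.

- {w ∈ {a,b}* : w = w^R} is context-free (but not regular)
  • Can be shown non-regular with the regular pumping lemma
  • After pumping, the string is no longer symmetric

- {ww : w ∈ {a,b}*} is NOT context-free
  • Requires the CFL pumping lemma to prove
  • Even a PDA cannot compare two arbitrary halves symbol by symbol; CFL pumping on a^p b^p a^p b^p fails

The CFL pumping lemma is "stronger" in that it can prove non-membership
in the larger class of context-free languages.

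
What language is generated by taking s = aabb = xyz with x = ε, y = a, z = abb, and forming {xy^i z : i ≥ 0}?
{xy^i z : i ≥ 0} = {a^(i+1) b^2 : i ≥ 0} = {abb, aabb, aaabb, ...}

With x = ε, y = a, z = abb: Starting with aabb and pumping the first 'a' (z = abb keeps the second 'a'), we get strings with i+1 a's followed by 2 b's for i = 0, 1, 2, ...; note bb is not produced because z always contributes one a.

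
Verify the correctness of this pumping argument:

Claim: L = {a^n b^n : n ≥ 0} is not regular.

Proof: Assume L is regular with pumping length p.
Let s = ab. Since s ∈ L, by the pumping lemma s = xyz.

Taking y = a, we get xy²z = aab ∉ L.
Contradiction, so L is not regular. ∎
The proof is INCORRECT.

Error: The string s = ab may be shorter than p.
The pumping lemma only applies to strings with |s| ≥ p, and p is not under our control.
We must choose s in terms of p, e.g. s = a^p b^p, to ensure |s| ≥ p.
(The proof also fixes one particular y; a valid argument must handle every decomposition with |xy| ≤ p and |y| ≥ 1 — for s = a^p b^p this forces y = a^k, and then xy²z = a^(p+k) b^p ∉ L.)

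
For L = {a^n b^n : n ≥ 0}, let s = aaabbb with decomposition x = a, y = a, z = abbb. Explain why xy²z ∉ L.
xy²z = aaaabbb ∉ L

Pumping with i = 2 replaces y = a by y² = aa:
- Original: s = xyz = aaabbb; aaabbb = a^3 b^3 has equal counts (3 = 3), so it is in L
- Pumped: xy²z = a · aa · abbb = aaaabbb
- aaaabbb has 4 a's and 3 b's; 4 ≠ 3, so it is not in L

The pumping lemma would require xy²z ∈ L, so this decomposition yields a contradiction.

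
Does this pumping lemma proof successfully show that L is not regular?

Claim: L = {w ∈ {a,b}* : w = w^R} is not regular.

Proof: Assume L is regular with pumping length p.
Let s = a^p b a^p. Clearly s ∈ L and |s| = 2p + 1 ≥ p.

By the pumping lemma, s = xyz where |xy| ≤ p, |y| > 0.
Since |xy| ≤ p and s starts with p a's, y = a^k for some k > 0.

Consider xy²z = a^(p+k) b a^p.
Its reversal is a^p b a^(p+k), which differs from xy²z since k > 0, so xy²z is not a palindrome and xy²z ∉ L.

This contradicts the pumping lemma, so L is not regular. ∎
The proof is correct.

This proof is valid because:
1. s = a^p b a^p is in L and is chosen in terms of p, so |s| ≥ p holds for every p
2. The decomposition analysis is correct: |xy| ≤ p forces y to lie inside the leading a's
3. The contradiction is valid: a^(p+k) b a^p has more a's before the b than after it, so it is not a palindrome
4. The conclusion follows logically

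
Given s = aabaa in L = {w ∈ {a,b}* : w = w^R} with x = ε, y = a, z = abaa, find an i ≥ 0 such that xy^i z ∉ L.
i = 0

xy⁰z = ε · ε · abaa = abaa; abaa reversed is aaba ≠ abaa, so it is not a palindrome and is not in L.
(Other choices also work, e.g. i = 2, 3; only i = 1 is guaranteed to stay in L since xy¹z = s.)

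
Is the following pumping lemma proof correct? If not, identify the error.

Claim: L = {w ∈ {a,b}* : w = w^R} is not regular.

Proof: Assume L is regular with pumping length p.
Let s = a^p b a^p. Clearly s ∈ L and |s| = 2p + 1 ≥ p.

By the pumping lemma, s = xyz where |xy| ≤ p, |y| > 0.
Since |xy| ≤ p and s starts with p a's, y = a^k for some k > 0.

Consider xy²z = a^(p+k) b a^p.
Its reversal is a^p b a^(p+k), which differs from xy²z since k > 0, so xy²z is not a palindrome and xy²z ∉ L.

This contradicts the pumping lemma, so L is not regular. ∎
The proof is correct.

This proof is valid because:
1. s = a^p b a^p is in L and is chosen in terms of p, so |s| ≥ p holds for every p
2. The decomposition analysis is correct: |xy| ≤ p forces y to lie inside the leading a's
3. The contradiction is valid: a^(p+k) b a^p has more a's before the b than after it, so it is not a palindrome
4. The conclusion follows logically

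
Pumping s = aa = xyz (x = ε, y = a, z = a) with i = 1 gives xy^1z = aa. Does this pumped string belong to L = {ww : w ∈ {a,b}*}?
Yes

xy¹z = ε · a · a = aa.
aa splits into halves a · a, which are equal, so it is in L (w = a).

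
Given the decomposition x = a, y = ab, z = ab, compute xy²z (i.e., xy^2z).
aababab

Given x = 'a', y = 'ab', z = 'ab' and i = 2:

xy^2z = x + y·y·...·y (2 times) + z
       = 'a' + 'ab'^2 + 'ab'
       = 'a' + 'abab' + 'ab'
       = 'aababab'

The pumped string is 'aababab' with length 7.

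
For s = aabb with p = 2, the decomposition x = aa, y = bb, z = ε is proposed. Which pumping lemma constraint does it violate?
Violated: |xy| ≤ p

The decomposition x = aa, y = bb, z = ε for s = aabb with p = 2
violates the constraint: |xy| ≤ p

|xy| = |aabb| = 4 > 2 = p. The decomposition puts too many characters in xy.

Pumping lemma constraints:
1. xyz = s (decomposition is valid)
2. |xy| ≤ p
3. |y| > 0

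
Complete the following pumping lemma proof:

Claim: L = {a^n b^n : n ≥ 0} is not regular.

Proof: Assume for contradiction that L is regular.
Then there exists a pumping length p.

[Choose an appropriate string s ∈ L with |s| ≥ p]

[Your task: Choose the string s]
s = a^p b^p

This string is in L (has equal a's and b's) and has length 2p ≥ p.
Any decomposition xyz with |xy| ≤ p means y consists only of a's,
so pumping will unbalance the counts.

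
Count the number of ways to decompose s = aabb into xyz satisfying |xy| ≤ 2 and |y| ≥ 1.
3

For s = 'aabb' with pumping length p = 2:

Constraints: |xy| ≤ 2, |y| > 0

Valid decompositions (|xy| ≤ p, |y| ≥ 1):
  • x='', y='a', z='abb'
  • x='a', y='a', z='bb'
  • x='', y='aa', z='bb'

Total count: 3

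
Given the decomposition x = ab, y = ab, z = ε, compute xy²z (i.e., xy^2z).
ababab

Given x = 'ab', y = 'ab', z = '' and i = 2:

xy^2z = x + y·y·...·y (2 times) + z
       = 'ab' + 'ab'^2 + ''
       = 'ab' + 'abab' + ''
       = 'ababab'

The pumped string is 'ababab' with length 6.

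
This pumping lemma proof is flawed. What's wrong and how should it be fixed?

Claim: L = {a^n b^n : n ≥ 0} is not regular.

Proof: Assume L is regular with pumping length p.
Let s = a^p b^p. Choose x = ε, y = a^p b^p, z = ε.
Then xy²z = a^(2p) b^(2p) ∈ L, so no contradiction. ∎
Error: The decomposition violates |xy| ≤ p. With y = a^p b^p, |xy| = |y| = 2p > p. (The proof also miscomputes xy²z, which would be a^p b^p a^p b^p rather than a^(2p) b^(2p), and it wrongly treats one harmless decomposition as settling the matter — the prover does not get to choose the decomposition.)

Correction: The pumping lemma requires |xy| ≤ p, and the argument must handle every decomposition satisfying |xy| ≤ p, |y| ≥ 1. Since s starts with p a's, any such y consists only of a's, say y = a^k with k ≥ 1. Then xy²z = a^(p+k) b^p has unequal numbers of a's and b's, so xy²z ∉ L — the required contradiction.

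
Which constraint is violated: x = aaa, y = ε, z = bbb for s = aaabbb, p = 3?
Violated: |y| > 0

The decomposition x = aaa, y = ε, z = bbb for s = aaabbb with p = 3
violates the constraint: |y| > 0

|y| = 0, but the pumping lemma requires |y| > 0 (y must be non-empty).

Pumping lemma constraints:
1. xyz = s (decomposition is valid)
2. |xy| ≤ p
3. |y| > 0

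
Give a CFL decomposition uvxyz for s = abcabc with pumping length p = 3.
u='ab', v='c', x='a', y='b', z='c'

For s = abcabc with pumping length p = 3:

One valid decomposition:
- u = 'ab'
- v = 'c'
- x = 'a'
- y = 'b'
- z = 'c'

Verification:
- uvxyz = 'ab' + 'c' + 'a' + 'b' + 'c' = abcabc ✓
- |vxy| = |'cab'| = 3 ≤ 3 ✓
- |vy| = |'cb'| = 2 > 0 ✓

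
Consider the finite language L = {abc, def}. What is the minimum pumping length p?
p = 4

For a finite language L, the pumping lemma holds vacuously if p > max|s| for s ∈ L.

The longest string in L = {abc, def} has length 3.
If p = 4, then no string s ∈ L has |s| ≥ p, so the condition is vacuously true.

The minimum pumping length is p = 4.

Why no smaller p works: for any p ≤ 3, the longest string s ∈ L has |s| = 3 ≥ p, so it would
have to be pumpable; but pumping up (i = 2, 3, ...) produces ever longer strings, which cannot all lie in the
finite language L. So the pumping property fails for every p ≤ 3.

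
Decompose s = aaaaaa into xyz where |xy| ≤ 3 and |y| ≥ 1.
x = '', y = 'aa', z = 'aaaa'

For s = aaaaaa and p = 3, one valid decomposition is:
- x = '' (length 0)
- y = 'aa' (length 2)
- z = 'aaaa' (length 4)

Verification:
- xyz = '' + 'aa' + 'aaaa' = aaaaaa ✓
- |xy| = 2 ≤ 3 ✓
- |y| = 2 > 0 ✓

All pumping lemma constraints are satisfied.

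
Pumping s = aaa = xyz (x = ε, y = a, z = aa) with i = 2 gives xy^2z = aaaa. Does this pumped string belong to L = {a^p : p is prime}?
No

xy²z = ε · aa · aa = aaaa.
aaaa has length 4 = 2 × 2, which is not prime, so it is not in L.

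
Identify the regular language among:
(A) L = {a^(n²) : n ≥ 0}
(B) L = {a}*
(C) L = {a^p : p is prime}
(B) {a}*

(B) L = {a}* is regular.

This can be recognized by a finite automaton (DFA/NFA).
Regular expressions like {a}* define regular languages.

The other choices are not regular:
- {a^(n²) : n ≥ 0}: After pumping, length is no longer a perfect square
- {a^p : p is prime}: After pumping, the length becomes composite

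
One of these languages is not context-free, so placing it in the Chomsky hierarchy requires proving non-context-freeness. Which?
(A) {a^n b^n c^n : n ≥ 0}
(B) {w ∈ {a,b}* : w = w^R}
(A) {a^n b^n c^n : n ≥ 0}

(A) {a^n b^n c^n : n ≥ 0} requires the CFL pumping lemma.

- {w ∈ {a,b}* : w = w^R} is context-free (but not regular)
  • Can be shown non-regular with the regular pumping lemma
  • After pumping, the string is no longer symmetric

- {a^n b^n c^n : n ≥ 0} is NOT context-free
  • Requires the CFL pumping lemma to prove
  • Cannot maintain three equal counts simultaneously

The CFL pumping lemma is "stronger" in that it can prove non-membership
in the larger class of context-free languages.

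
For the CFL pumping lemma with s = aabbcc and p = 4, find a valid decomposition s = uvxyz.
u='a', v='a', x='bb', y='c', z='c'

For s = aabbcc with pumping length p = 4:

One valid decomposition:
- u = 'a'
- v = 'a'
- x = 'bb'
- y = 'c'
- z = 'c'

Verification:
- uvxyz = 'a' + 'a' + 'bb' + 'c' + 'c' = aabbcc ✓
- |vxy| = |'abbc'| = 4 ≤ 4 ✓
- |vy| = |'ac'| = 2 > 0 ✓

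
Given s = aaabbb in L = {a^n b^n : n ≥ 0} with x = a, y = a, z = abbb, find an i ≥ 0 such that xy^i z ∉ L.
i = 0

xy⁰z = a · ε · abbb = aabbb; aabbb has 2 a's and 3 b's; 2 ≠ 3, so it is not in L.
(Other choices also work, e.g. i = 2, 3; only i = 1 is guaranteed to stay in L since xy¹z = s.)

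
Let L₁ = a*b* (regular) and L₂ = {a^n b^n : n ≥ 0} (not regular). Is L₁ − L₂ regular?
No — L₁ − L₂ is not regular.

a*b* − {a^n b^n} = {a^n b^m : n ≠ m}. If this were regular, then its complement intersected with a*b*, namely {a^n b^n : n ≥ 0}, would be regular too (closure under complement and intersection) — contradiction. So L₁ − L₂ is not regular.

Note that the bare facts "L₁ regular, L₂ non-regular" do not settle the question by themselves: the closure of regular languages under ∪, ∩, complement and difference applies only when BOTH operands are regular. With a non-regular operand the result can come out regular or non-regular depending on the specific languages, so one has to work out L₁ − L₂ for this particular pair, as above.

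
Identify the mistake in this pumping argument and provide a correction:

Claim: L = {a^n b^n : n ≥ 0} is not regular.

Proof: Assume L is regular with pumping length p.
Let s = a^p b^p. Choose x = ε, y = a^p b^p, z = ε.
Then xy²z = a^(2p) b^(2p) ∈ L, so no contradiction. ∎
Error: The decomposition violates |xy| ≤ p. With y = a^p b^p, |xy| = |y| = 2p > p. (The proof also miscomputes xy²z, which would be a^p b^p a^p b^p rather than a^(2p) b^(2p), and it wrongly treats one harmless decomposition as settling the matter — the prover does not get to choose the decomposition.)

Correction: The pumping lemma requires |xy| ≤ p, and the argument must handle every decomposition satisfying |xy| ≤ p, |y| ≥ 1. Since s starts with p a's, any such y consists only of a's, say y = a^k with k ≥ 1. Then xy²z = a^(p+k) b^p has unequal numbers of a's and b's, so xy²z ∉ L — the required contradiction.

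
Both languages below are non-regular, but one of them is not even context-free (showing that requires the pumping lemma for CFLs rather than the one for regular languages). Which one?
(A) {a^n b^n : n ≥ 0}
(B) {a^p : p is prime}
(B) {a^p : p is prime}

(B) {a^p : p is prime} requires the CFL pumping lemma.

- {a^n b^n : n ≥ 0} is context-free (but not regular)
  • Can be shown non-regular with the regular pumping lemma
  • After pumping, the number of a's and b's become unequal

- {a^p : p is prime} is NOT context-free
  • Requires the CFL pumping lemma to prove
  • The CFL pumping lemma also fails because prime gaps are unbounded

The CFL pumping lemma is "stronger" in that it can prove non-membership
in the larger class of context-free languages.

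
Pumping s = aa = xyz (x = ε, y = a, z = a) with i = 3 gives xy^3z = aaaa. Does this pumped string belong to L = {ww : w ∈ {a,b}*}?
Yes

xy³z = ε · aaa · a = aaaa.
aaaa splits into halves aa · aa, which are equal, so it is in L (w = aa).
(A single pumped string landing in L is not a contradiction by itself; a non-regularity proof needs some i for which xy^i z ∉ L, for every admissible decomposition.)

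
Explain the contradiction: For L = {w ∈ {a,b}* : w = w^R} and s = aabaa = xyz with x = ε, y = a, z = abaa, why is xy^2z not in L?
xy²z = aaabaa ∉ L

Pumping with i = 2 replaces y = a by y² = aa:
- Original: s = xyz = aabaa; aabaa reversed is aabaa, the same string, so it is a palindrome and is in L
- Pumped: xy²z = ε · aa · abaa = aaabaa
- aaabaa reversed is aabaaa ≠ aaabaa, so it is not a palindrome and is not in L

The pumping lemma would require xy²z ∈ L, so this decomposition yields a contradiction.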